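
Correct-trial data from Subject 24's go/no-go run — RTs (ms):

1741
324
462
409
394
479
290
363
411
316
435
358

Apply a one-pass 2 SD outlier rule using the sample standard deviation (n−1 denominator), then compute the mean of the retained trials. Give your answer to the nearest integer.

n = 12, ΣRT = 5982, M = 498.500
Σ(x−M)² = 1721467.00; s = √(1721467.00/11) = 395.597
Cutoffs: 498.500 ± 2·395.597 → [-292.7, 1289.7]
Outside: 1741 → excluded.
Retained (n=11): Σ = 4241, mean = 4241/11 = 385.545

386 ms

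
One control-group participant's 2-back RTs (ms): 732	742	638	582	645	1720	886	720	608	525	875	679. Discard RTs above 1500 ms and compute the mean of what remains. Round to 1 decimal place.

693.8 ms

Excluded: 1720
Retained (n=11): Σ = 7632
Mean = 7632/11 = 693.8182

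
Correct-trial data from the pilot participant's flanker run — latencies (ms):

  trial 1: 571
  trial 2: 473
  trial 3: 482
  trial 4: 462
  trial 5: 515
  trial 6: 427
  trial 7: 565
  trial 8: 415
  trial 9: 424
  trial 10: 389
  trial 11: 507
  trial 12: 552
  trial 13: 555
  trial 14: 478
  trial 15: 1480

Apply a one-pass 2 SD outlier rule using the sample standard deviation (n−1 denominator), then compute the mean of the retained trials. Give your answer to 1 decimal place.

486.8 ms

n = 15, ΣRT = 8295, M = 553.000
Σ(x−M)² = 967166.00; s = √(967166.00/14) = 262.837
Cutoffs: 553.000 ± 2·262.837 → [27.3, 1078.7]
Outside: 1480 → excluded.
Retained (n=14): Σ = 6815, mean = 6815/14 = 486.786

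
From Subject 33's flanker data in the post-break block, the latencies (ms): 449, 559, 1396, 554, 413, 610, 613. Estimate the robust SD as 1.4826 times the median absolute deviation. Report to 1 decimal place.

Sorted: 413, 449, 554, 559, 610, 613, 1396 → median = 559
|x − 559| sorted: 0, 5, 51, 54, 110, 146, 837 → MAD = 54
Robust SD ≈ 1.4826 × 54 = 80.060

80.1 ms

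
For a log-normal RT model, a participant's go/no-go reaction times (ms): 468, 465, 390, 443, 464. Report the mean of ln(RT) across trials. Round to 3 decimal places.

ln(RT): 6.1485, 6.1420, 5.9661, 6.0936, 6.1399
Σ ln(RT) = 30.4901
Mean = 30.4901/5 = 6.09802

6.098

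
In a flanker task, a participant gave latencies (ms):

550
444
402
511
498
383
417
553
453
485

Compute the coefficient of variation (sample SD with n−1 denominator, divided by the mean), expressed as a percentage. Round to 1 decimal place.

n = 10, Σ = 4696, M = 469.6000
Σ(x−M)² = 31944.400; s = √(31944.400/9) = 59.5767
CV = 59.5767 / 469.6000 = 0.12687 = 12.687%

12.7%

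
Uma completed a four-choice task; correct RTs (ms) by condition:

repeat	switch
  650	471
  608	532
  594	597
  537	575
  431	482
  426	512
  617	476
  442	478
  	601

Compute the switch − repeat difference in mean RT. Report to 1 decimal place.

-13.2 ms

M(repeat) = 4305/8 = 538.125
M(switch) = 4724/9 = 524.889
Difference = 524.889 − 538.125 = -13.236 ms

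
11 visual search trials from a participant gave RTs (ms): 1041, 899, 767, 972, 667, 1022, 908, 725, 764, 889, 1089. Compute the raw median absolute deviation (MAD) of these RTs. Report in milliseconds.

132 ms

Sorted: 667, 725, 764, 767, 889, 899, 908, 972, 1022, 1041, 1089 → median = 899
|x − 899|: 142, 0, 132, 73, 232, 123, 9, 174, 135, 10, 190
Sorted deviations: 0, 9, 10, 73, 123, 132, 135, 142, 174, 190, 232 → MAD = 132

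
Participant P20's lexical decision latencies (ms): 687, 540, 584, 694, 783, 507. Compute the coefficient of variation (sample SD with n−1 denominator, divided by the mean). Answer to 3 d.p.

0.167

n = 6, Σ = 3795, M = 632.5000
Σ(x−M)² = 56061.500; s = √(56061.500/5) = 105.8881
CV = 105.8881 / 632.5000 = 0.16741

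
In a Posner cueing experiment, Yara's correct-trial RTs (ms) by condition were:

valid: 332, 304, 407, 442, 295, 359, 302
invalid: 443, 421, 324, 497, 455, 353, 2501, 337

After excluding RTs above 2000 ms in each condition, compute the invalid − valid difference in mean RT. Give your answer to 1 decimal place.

invalid: exclude 2501
M(valid) = 2441/7 = 348.714
M(invalid) = 2830/7 = 404.286
Difference = 404.286 − 348.714 = 55.571 ms

55.6 ms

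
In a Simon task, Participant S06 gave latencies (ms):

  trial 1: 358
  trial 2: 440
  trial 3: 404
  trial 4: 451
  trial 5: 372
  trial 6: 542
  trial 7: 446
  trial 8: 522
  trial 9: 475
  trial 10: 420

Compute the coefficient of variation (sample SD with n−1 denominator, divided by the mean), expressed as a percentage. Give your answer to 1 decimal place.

n = 10, Σ = 4430, M = 443.0000
Σ(x−M)² = 31464.000; s = √(31464.000/9) = 59.1270
CV = 59.1270 / 443.0000 = 0.13347 = 13.347%

13.3%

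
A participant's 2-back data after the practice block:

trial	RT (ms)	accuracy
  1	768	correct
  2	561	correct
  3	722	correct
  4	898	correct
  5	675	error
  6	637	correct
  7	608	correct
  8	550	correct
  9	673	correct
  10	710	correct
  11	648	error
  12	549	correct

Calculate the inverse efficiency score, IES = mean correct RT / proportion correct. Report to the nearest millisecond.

Correct trials (n=10): 768, 561, 722, 898, 637, 608, 550, 673, 710, 549
Mean correct RT = 6676/10 = 667.6000 ms
Proportion correct = 10/12
IES = 667.6000 / (10/12) = 801.120 ms

801 ms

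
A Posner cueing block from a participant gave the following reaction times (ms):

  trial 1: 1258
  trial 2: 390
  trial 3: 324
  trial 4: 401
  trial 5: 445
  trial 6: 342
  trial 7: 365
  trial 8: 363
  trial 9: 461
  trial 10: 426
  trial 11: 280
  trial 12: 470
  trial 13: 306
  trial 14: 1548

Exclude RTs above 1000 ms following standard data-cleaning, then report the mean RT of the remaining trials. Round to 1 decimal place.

381.1 ms

Excluded: 1258, 1548
Retained (n=12): Σ = 4573
Mean = 4573/12 = 381.0833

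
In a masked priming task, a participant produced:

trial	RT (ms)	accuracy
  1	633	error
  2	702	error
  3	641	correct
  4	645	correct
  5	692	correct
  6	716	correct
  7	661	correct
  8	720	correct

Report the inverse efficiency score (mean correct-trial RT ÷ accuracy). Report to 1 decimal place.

Correct trials (n=6): 641, 645, 692, 716, 661, 720
Mean correct RT = 4075/6 = 679.1667 ms
Proportion correct = 6/8
IES = 679.1667 / (6/8) = 905.556 ms

905.6 ms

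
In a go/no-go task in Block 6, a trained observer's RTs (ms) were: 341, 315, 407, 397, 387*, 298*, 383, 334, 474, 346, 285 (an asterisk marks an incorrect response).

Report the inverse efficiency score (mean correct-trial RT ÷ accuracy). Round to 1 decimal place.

Correct trials (n=9): 341, 315, 407, 397, 383, 334, 474, 346, 285
Mean correct RT = 3282/9 = 364.6667 ms
Proportion correct = 9/11
IES = 364.6667 / (9/11) = 445.704 ms

445.7 ms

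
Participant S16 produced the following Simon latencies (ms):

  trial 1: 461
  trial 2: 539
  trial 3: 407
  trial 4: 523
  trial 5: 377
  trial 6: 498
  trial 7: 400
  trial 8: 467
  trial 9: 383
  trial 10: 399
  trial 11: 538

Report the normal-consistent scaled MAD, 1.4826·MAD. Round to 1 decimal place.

91.9 ms

Sorted: 377, 383, 399, 400, 407, 461, 467, 498, 523, 538, 539 → median = 461
|x − 461| sorted: 0, 6, 37, 54, 61, 62, 62, 77, 78, 78, 84 → MAD = 62
Robust SD ≈ 1.4826 × 62 = 91.921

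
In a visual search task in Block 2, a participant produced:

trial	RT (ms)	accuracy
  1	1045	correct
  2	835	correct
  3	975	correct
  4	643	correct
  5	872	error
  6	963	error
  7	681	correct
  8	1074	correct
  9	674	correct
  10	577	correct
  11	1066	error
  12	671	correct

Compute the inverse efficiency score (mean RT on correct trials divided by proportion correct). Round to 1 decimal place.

1063.0 ms

Correct trials (n=9): 1045, 835, 975, 643, 681, 1074, 674, 577, 671
Mean correct RT = 7175/9 = 797.2222 ms
Proportion correct = 9/12
IES = 797.2222 / (9/12) = 1062.963 ms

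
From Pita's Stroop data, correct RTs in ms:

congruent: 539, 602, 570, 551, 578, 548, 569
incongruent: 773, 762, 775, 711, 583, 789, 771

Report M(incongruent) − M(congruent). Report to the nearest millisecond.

M(congruent) = 3957/7 = 565.286
M(incongruent) = 5164/7 = 737.714
Difference = 737.714 − 565.286 = 172.429 ms

172 ms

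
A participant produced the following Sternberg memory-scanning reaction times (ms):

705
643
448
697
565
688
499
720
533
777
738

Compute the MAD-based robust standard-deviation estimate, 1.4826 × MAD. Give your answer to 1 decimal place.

Sorted: 448, 499, 533, 565, 643, 688, 697, 705, 720, 738, 777 → median = 688
|x − 688| sorted: 0, 9, 17, 32, 45, 50, 89, 123, 155, 189, 240 → MAD = 50
Robust SD ≈ 1.4826 × 50 = 74.130

74.1 ms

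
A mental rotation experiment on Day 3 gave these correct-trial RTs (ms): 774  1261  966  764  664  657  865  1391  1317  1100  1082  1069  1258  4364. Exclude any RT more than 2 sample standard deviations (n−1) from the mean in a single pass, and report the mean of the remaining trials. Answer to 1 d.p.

n = 14, ΣRT = 17532, M = 1252.286
Σ(x−M)² = 11191660.86; s = √(11191660.86/13) = 927.845
Cutoffs: 1252.286 ± 2·927.845 → [-603.4, 3108.0]
Outside: 4364 → excluded.
Retained (n=13): Σ = 13168, mean = 13168/13 = 1012.923

1012.9 ms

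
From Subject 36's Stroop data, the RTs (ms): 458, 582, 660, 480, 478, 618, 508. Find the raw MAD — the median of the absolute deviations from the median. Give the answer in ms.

50 ms

Sorted: 458, 478, 480, 508, 582, 618, 660 → median = 508
|x − 508|: 50, 74, 152, 28, 30, 110, 0
Sorted deviations: 0, 28, 30, 50, 74, 110, 152 → MAD = 50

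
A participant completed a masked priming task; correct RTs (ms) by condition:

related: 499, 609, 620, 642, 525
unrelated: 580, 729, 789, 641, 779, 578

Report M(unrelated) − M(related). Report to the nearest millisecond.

M(related) = 2895/5 = 579.000
M(unrelated) = 4096/6 = 682.667
Difference = 682.667 − 579.000 = 103.667 ms

104 ms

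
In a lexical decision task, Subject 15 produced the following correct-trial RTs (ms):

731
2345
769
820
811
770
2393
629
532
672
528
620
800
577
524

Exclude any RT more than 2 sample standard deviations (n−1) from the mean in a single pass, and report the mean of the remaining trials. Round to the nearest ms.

n = 15, ΣRT = 13521, M = 901.400
Σ(x−M)² = 5127325.60; s = √(5127325.60/14) = 605.176
Cutoffs: 901.400 ± 2·605.176 → [-309.0, 2111.8]
Outside: 2345, 2393 → excluded.
Retained (n=13): Σ = 8783, mean = 8783/13 = 675.615

676 ms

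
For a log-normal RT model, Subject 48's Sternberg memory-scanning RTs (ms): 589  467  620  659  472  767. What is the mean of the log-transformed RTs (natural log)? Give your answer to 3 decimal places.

ln(RT): 6.3784, 6.1463, 6.4297, 6.4907, 6.1570, 6.6425
Σ ln(RT) = 38.2447
Mean = 38.2447/6 = 6.37411

6.374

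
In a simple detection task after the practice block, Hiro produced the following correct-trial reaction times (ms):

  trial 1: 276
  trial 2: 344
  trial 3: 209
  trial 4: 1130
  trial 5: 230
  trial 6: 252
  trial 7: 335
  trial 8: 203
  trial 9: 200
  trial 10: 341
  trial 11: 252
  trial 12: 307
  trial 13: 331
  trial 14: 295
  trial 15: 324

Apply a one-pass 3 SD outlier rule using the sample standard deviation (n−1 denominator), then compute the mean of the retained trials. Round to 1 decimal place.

278.5 ms

n = 15, ΣRT = 5029, M = 335.267
Σ(x−M)² = 714470.93; s = √(714470.93/14) = 225.906
Cutoffs: 335.267 ± 3·225.906 → [-342.5, 1013.0]
Outside: 1130 → excluded.
Retained (n=14): Σ = 3899, mean = 3899/14 = 278.500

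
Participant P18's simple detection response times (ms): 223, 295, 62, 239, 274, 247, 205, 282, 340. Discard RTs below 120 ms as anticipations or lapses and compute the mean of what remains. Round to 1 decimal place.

Excluded: 62
Retained (n=8): Σ = 2105
Mean = 2105/8 = 263.1250

263.1 ms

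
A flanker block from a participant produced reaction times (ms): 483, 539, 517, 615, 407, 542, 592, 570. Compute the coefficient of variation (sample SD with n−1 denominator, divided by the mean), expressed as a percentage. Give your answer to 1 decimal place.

n = 8, Σ = 4265, M = 533.1250
Σ(x−M)² = 30322.875; s = √(30322.875/7) = 65.8167
CV = 65.8167 / 533.1250 = 0.12345 = 12.345%

12.3%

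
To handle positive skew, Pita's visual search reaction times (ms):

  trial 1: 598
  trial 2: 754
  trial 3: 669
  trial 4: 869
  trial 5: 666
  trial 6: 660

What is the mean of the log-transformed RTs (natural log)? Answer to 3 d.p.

ln(RT): 6.3936, 6.6254, 6.5058, 6.7673, 6.5013, 6.4922
Σ ln(RT) = 39.2856
Mean = 39.2856/6 = 6.54761

6.548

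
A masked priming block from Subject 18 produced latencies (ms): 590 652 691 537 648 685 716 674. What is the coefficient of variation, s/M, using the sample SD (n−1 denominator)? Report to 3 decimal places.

n = 8, Σ = 5193, M = 649.1250
Σ(x−M)² = 24208.875; s = √(24208.875/7) = 58.8083
CV = 58.8083 / 649.1250 = 0.09060

0.091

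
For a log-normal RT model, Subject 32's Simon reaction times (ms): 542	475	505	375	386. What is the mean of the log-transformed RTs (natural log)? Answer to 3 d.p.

ln(RT): 6.2953, 6.1633, 6.2246, 5.9269, 5.9558
Σ ln(RT) = 30.5659
Mean = 30.5659/5 = 6.11318

6.113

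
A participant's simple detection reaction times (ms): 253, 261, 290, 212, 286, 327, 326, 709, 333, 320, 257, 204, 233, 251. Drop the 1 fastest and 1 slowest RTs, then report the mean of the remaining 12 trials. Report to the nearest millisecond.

Sorted: 204, 212, 233, 251, 253, 257, 261, 286, 290, 320, 326, 327, 333, 709
Drop lowest 1 (204) and highest 1 (709)
Remaining (n=12): Σ = 3349, mean = 3349/12 = 279.083

279 ms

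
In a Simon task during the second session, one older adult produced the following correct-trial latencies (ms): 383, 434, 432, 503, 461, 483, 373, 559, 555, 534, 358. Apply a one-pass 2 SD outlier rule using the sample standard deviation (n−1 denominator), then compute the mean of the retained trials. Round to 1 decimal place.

n = 11, ΣRT = 5075, M = 461.364
Σ(x−M)² = 52022.55; s = √(52022.55/10) = 72.127
Cutoffs: 461.364 ± 2·72.127 → [317.1, 605.6]
No RTs fall outside the cutoffs; all 11 retained. Mean = 5075/11 = 461.364

461.4 ms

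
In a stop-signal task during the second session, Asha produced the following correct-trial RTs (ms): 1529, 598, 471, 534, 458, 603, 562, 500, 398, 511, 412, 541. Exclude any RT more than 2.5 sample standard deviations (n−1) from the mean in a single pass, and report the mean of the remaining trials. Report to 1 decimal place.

n = 12, ΣRT = 7117, M = 593.083
Σ(x−M)² = 1002634.92; s = √(1002634.92/11) = 301.908
Cutoffs: 593.083 ± 2.5·301.908 → [-161.7, 1347.9]
Outside: 1529 → excluded.
Retained (n=11): Σ = 5588, mean = 5588/11 = 508.000

508.0 ms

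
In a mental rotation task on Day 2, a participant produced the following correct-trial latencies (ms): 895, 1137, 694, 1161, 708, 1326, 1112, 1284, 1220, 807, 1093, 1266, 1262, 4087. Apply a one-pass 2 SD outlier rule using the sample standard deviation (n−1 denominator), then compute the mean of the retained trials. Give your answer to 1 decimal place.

1074.2 ms

n = 14, ΣRT = 18052, M = 1289.429
Σ(x−M)² = 9024593.43; s = √(9024593.43/13) = 833.186
Cutoffs: 1289.429 ± 2·833.186 → [-376.9, 2955.8]
Outside: 4087 → excluded.
Retained (n=13): Σ = 13965, mean = 13965/13 = 1074.231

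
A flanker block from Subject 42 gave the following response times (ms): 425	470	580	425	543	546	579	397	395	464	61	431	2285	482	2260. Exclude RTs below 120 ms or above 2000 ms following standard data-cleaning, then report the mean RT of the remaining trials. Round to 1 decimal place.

Excluded: 61, 2260, 2285
Retained (n=12): Σ = 5737
Mean = 5737/12 = 478.0833

478.1 ms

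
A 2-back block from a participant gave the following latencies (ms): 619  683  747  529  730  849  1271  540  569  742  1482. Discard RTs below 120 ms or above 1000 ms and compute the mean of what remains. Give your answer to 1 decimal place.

667.6 ms

Excluded: 1271, 1482
Retained (n=9): Σ = 6008
Mean = 6008/9 = 667.5556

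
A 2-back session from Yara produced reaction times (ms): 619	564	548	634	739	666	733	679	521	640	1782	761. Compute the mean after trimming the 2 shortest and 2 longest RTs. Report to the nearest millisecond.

Sorted: 521, 548, 564, 619, 634, 640, 666, 679, 733, 739, 761, 1782
Drop lowest 2 (521, 548) and highest 2 (761, 1782)
Remaining (n=8): Σ = 5274, mean = 5274/8 = 659.250

659 ms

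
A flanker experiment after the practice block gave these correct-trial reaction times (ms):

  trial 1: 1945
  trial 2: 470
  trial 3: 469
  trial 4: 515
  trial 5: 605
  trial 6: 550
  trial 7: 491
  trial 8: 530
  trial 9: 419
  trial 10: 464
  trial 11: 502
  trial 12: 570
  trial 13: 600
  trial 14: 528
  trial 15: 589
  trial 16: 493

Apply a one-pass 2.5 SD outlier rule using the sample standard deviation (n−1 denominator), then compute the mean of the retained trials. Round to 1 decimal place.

519.7 ms

n = 16, ΣRT = 9740, M = 608.750
Σ(x−M)² = 1946907.00; s = √(1946907.00/15) = 360.269
Cutoffs: 608.750 ± 2.5·360.269 → [-291.9, 1509.4]
Outside: 1945 → excluded.
Retained (n=15): Σ = 7795, mean = 7795/15 = 519.667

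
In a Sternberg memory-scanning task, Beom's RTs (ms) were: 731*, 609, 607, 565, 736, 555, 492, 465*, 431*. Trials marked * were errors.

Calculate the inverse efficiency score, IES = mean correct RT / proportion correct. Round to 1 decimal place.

Correct trials (n=6): 609, 607, 565, 736, 555, 492
Mean correct RT = 3564/6 = 594.0000 ms
Proportion correct = 6/9
IES = 594.0000 / (6/9) = 891.000 ms

891.0 ms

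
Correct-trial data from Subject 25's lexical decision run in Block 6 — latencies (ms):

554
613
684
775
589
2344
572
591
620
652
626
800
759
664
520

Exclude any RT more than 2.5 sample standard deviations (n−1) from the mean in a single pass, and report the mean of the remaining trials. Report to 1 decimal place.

n = 15, ΣRT = 11363, M = 757.533
Σ(x−M)² = 2789793.73; s = √(2789793.73/14) = 446.398
Cutoffs: 757.533 ± 2.5·446.398 → [-358.5, 1873.5]
Outside: 2344 → excluded.
Retained (n=14): Σ = 9019, mean = 9019/14 = 644.214

644.2 ms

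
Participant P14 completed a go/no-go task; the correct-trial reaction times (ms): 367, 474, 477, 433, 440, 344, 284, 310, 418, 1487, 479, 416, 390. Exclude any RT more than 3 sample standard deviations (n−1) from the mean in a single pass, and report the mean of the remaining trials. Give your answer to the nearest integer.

403 ms

n = 13, ΣRT = 6319, M = 486.077
Σ(x−M)² = 1132044.92; s = √(1132044.92/12) = 307.143
Cutoffs: 486.077 ± 3·307.143 → [-435.4, 1407.5]
Outside: 1487 → excluded.
Retained (n=12): Σ = 4832, mean = 4832/12 = 402.667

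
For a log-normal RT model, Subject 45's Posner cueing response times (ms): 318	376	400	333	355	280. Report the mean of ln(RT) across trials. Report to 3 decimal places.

5.833

ln(RT): 5.7621, 5.9296, 5.9915, 5.8081, 5.8721, 5.6348
Σ ln(RT) = 34.9982
Mean = 34.9982/6 = 5.83303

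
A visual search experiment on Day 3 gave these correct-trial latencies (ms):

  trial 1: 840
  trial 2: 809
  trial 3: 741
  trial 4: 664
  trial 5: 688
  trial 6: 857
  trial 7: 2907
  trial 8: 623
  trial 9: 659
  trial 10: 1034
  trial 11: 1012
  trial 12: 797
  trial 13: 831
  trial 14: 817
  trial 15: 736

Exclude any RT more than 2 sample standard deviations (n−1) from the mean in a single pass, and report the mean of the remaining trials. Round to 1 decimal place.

793.4 ms

n = 15, ΣRT = 14015, M = 934.333
Σ(x−M)² = 4364483.33; s = √(4364483.33/14) = 558.345
Cutoffs: 934.333 ± 2·558.345 → [-182.4, 2051.0]
Outside: 2907 → excluded.
Retained (n=14): Σ = 11108, mean = 11108/14 = 793.429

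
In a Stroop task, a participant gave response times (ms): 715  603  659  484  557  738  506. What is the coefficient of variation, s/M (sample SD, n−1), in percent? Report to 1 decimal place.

n = 7, Σ = 4262, M = 608.8571
Σ(x−M)² = 59350.857; s = √(59350.857/6) = 99.4576
CV = 99.4576 / 608.8571 = 0.16335 = 16.335%

16.3%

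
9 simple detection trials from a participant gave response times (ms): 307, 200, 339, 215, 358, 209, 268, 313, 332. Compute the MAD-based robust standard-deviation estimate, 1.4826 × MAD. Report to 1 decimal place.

57.8 ms

Sorted: 200, 209, 215, 268, 307, 313, 332, 339, 358 → median = 307
|x − 307| sorted: 0, 6, 25, 32, 39, 51, 92, 98, 107 → MAD = 39
Robust SD ≈ 1.4826 × 39 = 57.821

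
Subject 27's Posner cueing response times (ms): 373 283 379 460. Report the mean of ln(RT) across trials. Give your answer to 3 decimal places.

5.909

ln(RT): 5.9216, 5.6454, 5.9375, 6.1312
Σ ln(RT) = 23.6358
Mean = 23.6358/4 = 5.90895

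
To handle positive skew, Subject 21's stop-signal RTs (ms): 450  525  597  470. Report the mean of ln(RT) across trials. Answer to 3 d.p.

6.229

ln(RT): 6.1092, 6.2634, 6.3919, 6.1527
Σ ln(RT) = 24.9173
Mean = 24.9173/4 = 6.22932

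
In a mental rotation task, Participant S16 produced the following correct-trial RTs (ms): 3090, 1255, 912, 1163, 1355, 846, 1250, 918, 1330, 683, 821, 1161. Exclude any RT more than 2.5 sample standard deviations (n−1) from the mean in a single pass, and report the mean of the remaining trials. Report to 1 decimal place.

n = 12, ΣRT = 14784, M = 1232.000
Σ(x−M)² = 4307866.00; s = √(4307866.00/11) = 625.799
Cutoffs: 1232.000 ± 2.5·625.799 → [-332.5, 2796.5]
Outside: 3090 → excluded.
Retained (n=11): Σ = 11694, mean = 11694/11 = 1063.091

1063.1 ms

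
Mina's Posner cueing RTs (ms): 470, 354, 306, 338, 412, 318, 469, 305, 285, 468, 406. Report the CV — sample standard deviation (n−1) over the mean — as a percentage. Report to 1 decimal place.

n = 11, Σ = 4131, M = 375.5455
Σ(x−M)² = 51656.727; s = √(51656.727/10) = 71.8726
CV = 71.8726 / 375.5455 = 0.19138 = 19.138%

19.1%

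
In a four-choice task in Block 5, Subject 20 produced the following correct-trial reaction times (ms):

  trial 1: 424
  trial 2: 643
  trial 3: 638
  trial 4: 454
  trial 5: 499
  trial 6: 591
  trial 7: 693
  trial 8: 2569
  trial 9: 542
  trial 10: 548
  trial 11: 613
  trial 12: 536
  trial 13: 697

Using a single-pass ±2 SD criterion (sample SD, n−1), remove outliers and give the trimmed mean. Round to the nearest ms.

573 ms

n = 13, ΣRT = 9447, M = 726.692
Σ(x−M)² = 3762556.77; s = √(3762556.77/12) = 559.952
Cutoffs: 726.692 ± 2·559.952 → [-393.2, 1846.6]
Outside: 2569 → excluded.
Retained (n=12): Σ = 6878, mean = 6878/12 = 573.167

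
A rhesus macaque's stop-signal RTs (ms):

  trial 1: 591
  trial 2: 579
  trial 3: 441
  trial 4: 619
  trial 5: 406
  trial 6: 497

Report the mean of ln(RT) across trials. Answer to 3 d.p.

ln(RT): 6.3818, 6.3613, 6.0890, 6.4281, 6.0064, 6.2086
Σ ln(RT) = 37.4752
Mean = 37.4752/6 = 6.24587

6.246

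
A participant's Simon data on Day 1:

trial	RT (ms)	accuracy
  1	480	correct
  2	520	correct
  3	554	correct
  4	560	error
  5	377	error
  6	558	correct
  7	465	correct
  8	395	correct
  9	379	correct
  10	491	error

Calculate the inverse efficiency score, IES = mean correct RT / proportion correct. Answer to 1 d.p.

683.9 ms

Correct trials (n=7): 480, 520, 554, 558, 465, 395, 379
Mean correct RT = 3351/7 = 478.7143 ms
Proportion correct = 7/10
IES = 478.7143 / (7/10) = 683.878 ms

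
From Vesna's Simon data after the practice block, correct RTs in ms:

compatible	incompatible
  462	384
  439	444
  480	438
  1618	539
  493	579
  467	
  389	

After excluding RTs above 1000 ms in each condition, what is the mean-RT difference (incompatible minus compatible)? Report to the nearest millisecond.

compatible: exclude 1618
M(compatible) = 2730/6 = 455.000
M(incompatible) = 2384/5 = 476.800
Difference = 476.800 − 455.000 = 21.800 ms

22 ms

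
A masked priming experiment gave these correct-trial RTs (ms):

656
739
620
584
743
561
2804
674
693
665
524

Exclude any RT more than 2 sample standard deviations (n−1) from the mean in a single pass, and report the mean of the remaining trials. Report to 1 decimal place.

645.9 ms

n = 11, ΣRT = 9263, M = 842.091
Σ(x−M)² = 4282136.91; s = √(4282136.91/10) = 654.380
Cutoffs: 842.091 ± 2·654.380 → [-466.7, 2150.9]
Outside: 2804 → excluded.
Retained (n=10): Σ = 6459, mean = 6459/10 = 645.900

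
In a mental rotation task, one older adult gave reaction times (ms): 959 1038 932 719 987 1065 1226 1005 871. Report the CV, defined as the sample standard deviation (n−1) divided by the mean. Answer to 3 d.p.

0.142

n = 9, Σ = 8802, M = 978.0000
Σ(x−M)² = 154490.000; s = √(154490.000/8) = 138.9649
CV = 138.9649 / 978.0000 = 0.14209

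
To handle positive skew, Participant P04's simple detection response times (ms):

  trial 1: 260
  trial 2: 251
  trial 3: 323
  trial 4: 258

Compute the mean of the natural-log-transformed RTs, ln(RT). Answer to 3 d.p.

5.604

ln(RT): 5.5607, 5.5255, 5.7777, 5.5530
Σ ln(RT) = 22.4167
Mean = 22.4167/4 = 5.60419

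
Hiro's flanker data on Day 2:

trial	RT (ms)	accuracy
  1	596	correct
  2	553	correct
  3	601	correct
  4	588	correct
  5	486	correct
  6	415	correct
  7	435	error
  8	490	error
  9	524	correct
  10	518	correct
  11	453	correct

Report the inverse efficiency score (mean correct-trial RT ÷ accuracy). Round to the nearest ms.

643 ms

Correct trials (n=9): 596, 553, 601, 588, 486, 415, 524, 518, 453
Mean correct RT = 4734/9 = 526.0000 ms
Proportion correct = 9/11
IES = 526.0000 / (9/11) = 642.889 ms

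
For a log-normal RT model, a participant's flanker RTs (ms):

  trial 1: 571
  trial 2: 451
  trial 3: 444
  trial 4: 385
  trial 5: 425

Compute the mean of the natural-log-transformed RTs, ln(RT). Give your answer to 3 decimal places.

6.112

ln(RT): 6.3474, 6.1115, 6.0958, 5.9532, 6.0521
Σ ln(RT) = 30.5600
Mean = 30.5600/5 = 6.11200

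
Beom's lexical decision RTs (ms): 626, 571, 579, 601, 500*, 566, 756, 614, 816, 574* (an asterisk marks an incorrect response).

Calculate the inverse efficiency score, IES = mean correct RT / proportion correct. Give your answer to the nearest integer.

801 ms

Correct trials (n=8): 626, 571, 579, 601, 566, 756, 614, 816
Mean correct RT = 5129/8 = 641.1250 ms
Proportion correct = 8/10
IES = 641.1250 / (8/10) = 801.406 ms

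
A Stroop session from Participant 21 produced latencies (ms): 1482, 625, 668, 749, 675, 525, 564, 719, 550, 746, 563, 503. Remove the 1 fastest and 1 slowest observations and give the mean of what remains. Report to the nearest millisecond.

Sorted: 503, 525, 550, 563, 564, 625, 668, 675, 719, 746, 749, 1482
Drop lowest 1 (503) and highest 1 (1482)
Remaining (n=10): Σ = 6384, mean = 6384/10 = 638.400

638 ms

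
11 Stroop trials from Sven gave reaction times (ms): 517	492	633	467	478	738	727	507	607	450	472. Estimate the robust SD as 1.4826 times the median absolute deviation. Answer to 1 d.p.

59.3 ms

Sorted: 450, 467, 472, 478, 492, 507, 517, 607, 633, 727, 738 → median = 507
|x − 507| sorted: 0, 10, 15, 29, 35, 40, 57, 100, 126, 220, 231 → MAD = 40
Robust SD ≈ 1.4826 × 40 = 59.304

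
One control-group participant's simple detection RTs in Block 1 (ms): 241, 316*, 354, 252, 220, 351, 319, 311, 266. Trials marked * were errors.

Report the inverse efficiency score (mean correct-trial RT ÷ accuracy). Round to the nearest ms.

325 ms

Correct trials (n=8): 241, 354, 252, 220, 351, 319, 311, 266
Mean correct RT = 2314/8 = 289.2500 ms
Proportion correct = 8/9
IES = 289.2500 / (8/9) = 325.406 ms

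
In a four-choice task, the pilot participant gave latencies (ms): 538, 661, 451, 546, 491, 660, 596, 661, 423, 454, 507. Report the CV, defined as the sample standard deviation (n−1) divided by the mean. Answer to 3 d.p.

0.163

n = 11, Σ = 5988, M = 544.3636
Σ(x−M)² = 79144.545; s = √(79144.545/10) = 88.9632
CV = 88.9632 / 544.3636 = 0.16343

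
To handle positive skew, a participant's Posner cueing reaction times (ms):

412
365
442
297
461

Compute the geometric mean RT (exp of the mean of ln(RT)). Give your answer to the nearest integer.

391 ms

ln(RT): 6.0210, 5.8999, 6.0913, 5.6937, 6.1334
Mean ln(RT) = 29.8394/5 = 5.96787
Geometric mean = exp(5.96787) = 390.67 ms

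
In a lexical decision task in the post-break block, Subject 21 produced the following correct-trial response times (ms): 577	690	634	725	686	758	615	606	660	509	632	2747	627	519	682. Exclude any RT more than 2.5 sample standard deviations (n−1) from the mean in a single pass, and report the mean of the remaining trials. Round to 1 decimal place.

637.1 ms

n = 15, ΣRT = 11667, M = 777.800
Σ(x−M)² = 4220366.40; s = √(4220366.40/14) = 549.049
Cutoffs: 777.800 ± 2.5·549.049 → [-594.8, 2150.4]
Outside: 2747 → excluded.
Retained (n=14): Σ = 8920, mean = 8920/14 = 637.143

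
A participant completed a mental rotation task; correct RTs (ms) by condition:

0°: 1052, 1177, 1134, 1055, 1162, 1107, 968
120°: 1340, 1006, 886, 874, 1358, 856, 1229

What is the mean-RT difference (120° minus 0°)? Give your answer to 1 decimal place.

-15.1 ms

M(0°) = 7655/7 = 1093.571
M(120°) = 7549/7 = 1078.429
Difference = 1078.429 − 1093.571 = -15.143 ms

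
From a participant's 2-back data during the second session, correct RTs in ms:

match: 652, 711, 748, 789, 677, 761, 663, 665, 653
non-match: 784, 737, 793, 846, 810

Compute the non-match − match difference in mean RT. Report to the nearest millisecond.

M(match) = 6319/9 = 702.111
M(non-match) = 3970/5 = 794.000
Difference = 794.000 − 702.111 = 91.889 ms

92 ms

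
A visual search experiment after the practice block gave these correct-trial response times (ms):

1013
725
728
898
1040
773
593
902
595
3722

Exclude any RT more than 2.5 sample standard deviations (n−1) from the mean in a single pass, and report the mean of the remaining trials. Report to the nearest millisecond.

807 ms

n = 10, ΣRT = 10989, M = 1098.900
Σ(x−M)² = 7864060.90; s = √(7864060.90/9) = 934.764
Cutoffs: 1098.900 ± 2.5·934.764 → [-1238.0, 3435.8]
Outside: 3722 → excluded.
Retained (n=9): Σ = 7267, mean = 7267/9 = 807.444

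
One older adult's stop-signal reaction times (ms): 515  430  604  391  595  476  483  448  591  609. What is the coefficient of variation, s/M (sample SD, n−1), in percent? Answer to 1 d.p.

n = 10, Σ = 5142, M = 514.2000
Σ(x−M)² = 58561.600; s = √(58561.600/9) = 80.6650
CV = 80.6650 / 514.2000 = 0.15687 = 15.687%

15.7%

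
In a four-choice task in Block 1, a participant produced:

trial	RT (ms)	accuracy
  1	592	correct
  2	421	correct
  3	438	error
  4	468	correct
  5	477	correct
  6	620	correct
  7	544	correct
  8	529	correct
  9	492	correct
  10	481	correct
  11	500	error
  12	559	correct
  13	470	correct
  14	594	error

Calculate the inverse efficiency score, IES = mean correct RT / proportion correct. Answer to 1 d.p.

654.1 ms

Correct trials (n=11): 592, 421, 468, 477, 620, 544, 529, 492, 481, 559, 470
Mean correct RT = 5653/11 = 513.9091 ms
Proportion correct = 11/14
IES = 513.9091 / (11/14) = 654.066 ms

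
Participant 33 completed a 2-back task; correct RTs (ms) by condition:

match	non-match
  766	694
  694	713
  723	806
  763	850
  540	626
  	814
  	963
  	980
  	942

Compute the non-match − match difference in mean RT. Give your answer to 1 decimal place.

123.7 ms

M(match) = 3486/5 = 697.200
M(non-match) = 7388/9 = 820.889
Difference = 820.889 − 697.200 = 123.689 ms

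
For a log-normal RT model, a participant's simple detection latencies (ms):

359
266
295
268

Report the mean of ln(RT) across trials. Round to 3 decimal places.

5.686

ln(RT): 5.8833, 5.5835, 5.6870, 5.5910
Σ ln(RT) = 22.7448
Mean = 22.7448/4 = 5.68620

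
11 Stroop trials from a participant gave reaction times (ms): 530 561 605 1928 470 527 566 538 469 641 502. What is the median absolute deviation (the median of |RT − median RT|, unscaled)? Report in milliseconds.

Sorted: 469, 470, 502, 527, 530, 538, 561, 566, 605, 641, 1928 → median = 538
|x − 538|: 8, 23, 67, 1390, 68, 11, 28, 0, 69, 103, 36
Sorted deviations: 0, 8, 11, 23, 28, 36, 67, 68, 69, 103, 1390 → MAD = 36

36 ms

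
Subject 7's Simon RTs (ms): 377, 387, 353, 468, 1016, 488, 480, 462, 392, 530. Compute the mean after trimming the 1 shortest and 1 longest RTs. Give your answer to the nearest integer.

448 ms

Sorted: 353, 377, 387, 392, 462, 468, 480, 488, 530, 1016
Drop lowest 1 (353) and highest 1 (1016)
Remaining (n=8): Σ = 3584, mean = 3584/8 = 448.000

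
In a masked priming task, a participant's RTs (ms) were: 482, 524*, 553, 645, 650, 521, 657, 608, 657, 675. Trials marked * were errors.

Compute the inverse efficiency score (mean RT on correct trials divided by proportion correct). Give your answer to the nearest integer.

Correct trials (n=9): 482, 553, 645, 650, 521, 657, 608, 657, 675
Mean correct RT = 5448/9 = 605.3333 ms
Proportion correct = 9/10
IES = 605.3333 / (9/10) = 672.593 ms

673 ms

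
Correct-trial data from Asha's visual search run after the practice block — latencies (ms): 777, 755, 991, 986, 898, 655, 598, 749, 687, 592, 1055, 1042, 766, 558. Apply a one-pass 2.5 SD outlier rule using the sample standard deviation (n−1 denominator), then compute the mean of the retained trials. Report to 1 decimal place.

n = 14, ΣRT = 11109, M = 793.500
Σ(x−M)² = 386415.50; s = √(386415.50/13) = 172.407
Cutoffs: 793.500 ± 2.5·172.407 → [362.5, 1224.5]
No RTs fall outside the cutoffs; all 14 retained. Mean = 11109/14 = 793.500

793.5 ms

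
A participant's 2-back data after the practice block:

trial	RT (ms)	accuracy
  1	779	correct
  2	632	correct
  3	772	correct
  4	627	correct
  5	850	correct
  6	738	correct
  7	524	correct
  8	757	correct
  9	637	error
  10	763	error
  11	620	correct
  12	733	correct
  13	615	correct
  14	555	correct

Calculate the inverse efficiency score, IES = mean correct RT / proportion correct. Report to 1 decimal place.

797.4 ms

Correct trials (n=12): 779, 632, 772, 627, 850, 738, 524, 757, 620, 733, 615, 555
Mean correct RT = 8202/12 = 683.5000 ms
Proportion correct = 12/14
IES = 683.5000 / (12/14) = 797.417 ms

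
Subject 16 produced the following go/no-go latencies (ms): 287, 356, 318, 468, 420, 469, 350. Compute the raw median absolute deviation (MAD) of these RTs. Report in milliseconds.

Sorted: 287, 318, 350, 356, 420, 468, 469 → median = 356
|x − 356|: 69, 0, 38, 112, 64, 113, 6
Sorted deviations: 0, 6, 38, 64, 69, 112, 113 → MAD = 64

64 ms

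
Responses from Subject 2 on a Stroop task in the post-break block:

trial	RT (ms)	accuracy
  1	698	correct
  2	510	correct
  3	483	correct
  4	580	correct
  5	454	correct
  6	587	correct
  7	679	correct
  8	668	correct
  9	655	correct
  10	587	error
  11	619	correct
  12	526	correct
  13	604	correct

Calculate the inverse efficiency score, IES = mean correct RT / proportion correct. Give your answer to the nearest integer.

Correct trials (n=12): 698, 510, 483, 580, 454, 587, 679, 668, 655, 619, 526, 604
Mean correct RT = 7063/12 = 588.5833 ms
Proportion correct = 12/13
IES = 588.5833 / (12/13) = 637.632 ms

638 ms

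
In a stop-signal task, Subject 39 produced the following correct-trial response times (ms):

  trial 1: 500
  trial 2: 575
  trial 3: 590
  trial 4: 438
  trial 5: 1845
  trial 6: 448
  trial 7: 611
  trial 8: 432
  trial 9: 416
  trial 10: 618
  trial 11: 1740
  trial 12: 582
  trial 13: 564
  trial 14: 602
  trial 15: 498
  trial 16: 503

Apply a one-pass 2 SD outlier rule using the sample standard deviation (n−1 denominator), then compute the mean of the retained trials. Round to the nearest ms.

n = 16, ΣRT = 10962, M = 685.125
Σ(x−M)² = 2877719.75; s = √(2877719.75/15) = 438.005
Cutoffs: 685.125 ± 2·438.005 → [-190.9, 1561.1]
Outside: 1740, 1845 → excluded.
Retained (n=14): Σ = 7377, mean = 7377/14 = 526.929

527 ms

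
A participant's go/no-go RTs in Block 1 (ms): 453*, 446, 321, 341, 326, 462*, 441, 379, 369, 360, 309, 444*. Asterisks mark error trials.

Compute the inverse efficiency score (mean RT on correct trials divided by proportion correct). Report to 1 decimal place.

Correct trials (n=9): 446, 321, 341, 326, 441, 379, 369, 360, 309
Mean correct RT = 3292/9 = 365.7778 ms
Proportion correct = 9/12
IES = 365.7778 / (9/12) = 487.704 ms

487.7 ms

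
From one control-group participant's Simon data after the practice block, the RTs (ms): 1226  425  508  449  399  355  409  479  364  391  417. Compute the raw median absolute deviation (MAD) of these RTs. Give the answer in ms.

32 ms

Sorted: 355, 364, 391, 399, 409, 417, 425, 449, 479, 508, 1226 → median = 417
|x − 417|: 809, 8, 91, 32, 18, 62, 8, 62, 53, 26, 0
Sorted deviations: 0, 8, 8, 18, 26, 32, 53, 62, 62, 91, 809 → MAD = 32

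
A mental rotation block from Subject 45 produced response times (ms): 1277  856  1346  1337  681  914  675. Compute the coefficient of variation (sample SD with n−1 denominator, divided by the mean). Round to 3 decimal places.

n = 7, Σ = 7086, M = 1012.2857
Σ(x−M)² = 544475.429; s = √(544475.429/6) = 301.2406
CV = 301.2406 / 1012.2857 = 0.29758

0.298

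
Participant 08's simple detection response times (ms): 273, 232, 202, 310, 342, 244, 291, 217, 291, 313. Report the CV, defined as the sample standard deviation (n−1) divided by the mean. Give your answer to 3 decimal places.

0.169

n = 10, Σ = 2715, M = 271.5000
Σ(x−M)² = 19054.500; s = √(19054.500/9) = 46.0127
CV = 46.0127 / 271.5000 = 0.16948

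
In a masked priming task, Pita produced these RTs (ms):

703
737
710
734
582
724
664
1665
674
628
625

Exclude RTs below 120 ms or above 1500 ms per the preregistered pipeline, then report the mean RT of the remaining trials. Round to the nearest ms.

678 ms

Excluded: 1665
Retained (n=10): Σ = 6781
Mean = 6781/10 = 678.1000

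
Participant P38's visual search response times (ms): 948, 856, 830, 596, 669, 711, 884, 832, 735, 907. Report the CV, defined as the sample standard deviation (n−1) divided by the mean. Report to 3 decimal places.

n = 10, Σ = 7968, M = 796.8000
Σ(x−M)² = 116289.600; s = √(116289.600/9) = 113.6709
CV = 113.6709 / 796.8000 = 0.14266

0.143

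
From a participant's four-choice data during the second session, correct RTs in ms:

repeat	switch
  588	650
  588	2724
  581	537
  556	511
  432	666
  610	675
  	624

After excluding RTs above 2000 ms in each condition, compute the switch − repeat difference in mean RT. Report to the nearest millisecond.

51 ms

switch: exclude 2724
M(repeat) = 3355/6 = 559.167
M(switch) = 3663/6 = 610.500
Difference = 610.500 − 559.167 = 51.333 ms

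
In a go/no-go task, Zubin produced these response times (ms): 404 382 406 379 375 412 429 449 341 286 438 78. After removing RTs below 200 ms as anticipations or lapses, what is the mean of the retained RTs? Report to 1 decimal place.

391.0 ms

Excluded: 78
Retained (n=11): Σ = 4301
Mean = 4301/11 = 391.0000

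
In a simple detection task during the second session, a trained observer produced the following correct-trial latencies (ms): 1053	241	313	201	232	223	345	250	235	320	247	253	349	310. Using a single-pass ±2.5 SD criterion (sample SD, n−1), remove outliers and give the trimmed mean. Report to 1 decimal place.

n = 14, ΣRT = 4572, M = 326.571
Σ(x−M)² = 597797.43; s = √(597797.43/13) = 214.440
Cutoffs: 326.571 ± 2.5·214.440 → [-209.5, 862.7]
Outside: 1053 → excluded.
Retained (n=13): Σ = 3519, mean = 3519/13 = 270.692

270.7 ms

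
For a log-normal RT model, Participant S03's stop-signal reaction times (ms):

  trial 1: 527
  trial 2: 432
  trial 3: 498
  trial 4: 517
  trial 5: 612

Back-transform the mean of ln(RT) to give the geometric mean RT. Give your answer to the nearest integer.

514 ms

ln(RT): 6.2672, 6.0684, 6.2106, 6.2480, 6.4167
Mean ln(RT) = 31.2110/5 = 6.24220
Geometric mean = exp(6.24220) = 513.99 ms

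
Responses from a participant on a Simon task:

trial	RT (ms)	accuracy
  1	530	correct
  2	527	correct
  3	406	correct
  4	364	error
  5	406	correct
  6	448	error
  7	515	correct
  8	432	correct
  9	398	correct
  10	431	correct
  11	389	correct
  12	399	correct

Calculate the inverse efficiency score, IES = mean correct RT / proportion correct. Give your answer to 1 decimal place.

532.0 ms

Correct trials (n=10): 530, 527, 406, 406, 515, 432, 398, 431, 389, 399
Mean correct RT = 4433/10 = 443.3000 ms
Proportion correct = 10/12
IES = 443.3000 / (10/12) = 531.960 ms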